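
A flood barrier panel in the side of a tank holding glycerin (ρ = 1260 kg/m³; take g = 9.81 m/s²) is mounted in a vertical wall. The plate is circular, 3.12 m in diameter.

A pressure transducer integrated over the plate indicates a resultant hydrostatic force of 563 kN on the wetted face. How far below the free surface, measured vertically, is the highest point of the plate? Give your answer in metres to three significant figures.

d_top ≈ 4.40 m

γ = ρg = 1260 × 9.81 / 1000 = 12.3606 kN/m³.
A = π(1.56)² = 7.64538 m².
From F = γ·h_c·A, the centroid depth is h_c = 563/(12.3606 × 7.64538) = 5.95758 m.
The centroid is at the centre, 1.56 m below the top of the plate, so the highest point sits at h_top = 5.95758 − 1.56 = 4.39758 m below the surface.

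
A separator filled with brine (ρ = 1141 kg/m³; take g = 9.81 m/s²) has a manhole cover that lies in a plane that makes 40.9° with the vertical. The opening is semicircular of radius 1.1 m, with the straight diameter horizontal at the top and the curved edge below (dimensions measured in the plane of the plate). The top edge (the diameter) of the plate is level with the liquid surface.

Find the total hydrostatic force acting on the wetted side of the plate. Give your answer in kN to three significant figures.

γ = ρg = 1141 × 9.81 / 1000 = 11.19321 kN/m³.
The plate makes 40.9° with the vertical, i.e. θ = 90° − 40.9° = 49.1° to the horizontal. Measuring y along the incline from the free-surface line, vertical depth h = y·sinθ with sinθ = 0.755853.
The centroid of a semicircle lies 4r/(3π) = 0.466854 m from the diameter, here below the top edge, so y_c = 0.466854 m and h_c = 0.466854 × 0.755853 = 0.352873 m.
A = πr²/2 = π × 1.1²/2 = 1.90066 m².
Resultant F = γ·h_c·A = 11.19321 × 0.352873 × 1.90066 = 7.50719 kN.

F ≈ 7.51 kN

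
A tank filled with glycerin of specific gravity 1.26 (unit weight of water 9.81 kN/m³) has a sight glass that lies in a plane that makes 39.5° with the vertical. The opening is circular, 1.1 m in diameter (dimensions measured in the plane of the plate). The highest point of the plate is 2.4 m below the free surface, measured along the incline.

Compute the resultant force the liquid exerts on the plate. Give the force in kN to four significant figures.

F ≈ 26.74 kN

γ = 1.26 × 9.81 = 12.3606 kN/m³.
The plate makes 39.5° with the vertical, i.e. θ = 90° − 39.5° = 50.5° to the horizontal. Measuring y along the incline from the free-surface line, vertical depth h = y·sinθ with sinθ = 0.771625.
The centroid is at the centre, 0.55 m below the top of the plate, so y_c = 2.4 + 0.55 = 2.95 m and h_c = 2.95 × 0.771625 = 2.27629 m.
A = π(0.55)² = 0.950332 m².
Resultant F = γ·h_c·A = 12.3606 × 2.27629 × 0.950332 = 26.7388 kN.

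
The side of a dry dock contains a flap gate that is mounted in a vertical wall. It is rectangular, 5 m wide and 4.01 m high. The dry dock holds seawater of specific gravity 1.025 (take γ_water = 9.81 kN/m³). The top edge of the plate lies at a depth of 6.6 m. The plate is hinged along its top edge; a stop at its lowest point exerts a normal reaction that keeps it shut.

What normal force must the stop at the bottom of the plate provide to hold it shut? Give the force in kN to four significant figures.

γ = 1.025 × 9.81 = 10.05525 kN/m³.
The centroid lies 4.01/2 = 2.005 m below the top edge, so the centroid depth is h_c = 6.6 + 2.005 = 8.605 m.
A = 5 × 4.01 = 20.05 m².
Resultant F = γ·h_c·A = 10.05525 × 8.605 × 20.05 = 1734.83 kN.
I_c = b·h³/12 = 5 × 4.01³/12 = 26.8672 m⁴.
Centre of pressure: y_p = y_c + I_c/(y_c·A) = 8.605 + 26.8672/(8.605 × 20.05) = 8.605 + 0.155725 = 8.76073 m along the plane.
The resultant acts 2.005 + 0.155725 = 2.16072 m (along the plate) below the hinge at the top edge, so the moment about the hinge is M = F × 2.16072 = 1734.83 × 2.16072 = 3748.48 kN·m.
A normal force at the bottom, 4.01 m from the hinge, must supply this moment: P = 3748.48/4.01 = 934.783 kN.

P ≈ 934.8 kN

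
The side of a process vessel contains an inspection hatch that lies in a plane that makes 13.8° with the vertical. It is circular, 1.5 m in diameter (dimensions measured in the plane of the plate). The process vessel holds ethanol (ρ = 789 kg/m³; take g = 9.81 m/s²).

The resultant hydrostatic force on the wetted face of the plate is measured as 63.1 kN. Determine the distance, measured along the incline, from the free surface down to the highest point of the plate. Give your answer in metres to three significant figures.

γ = ρg = 789 × 9.81 / 1000 = 7.74009 kN/m³.
A = π(0.75)² = 1.76715 m².
From F = γ·h_c·A, the centroid depth is h_c = 63.1/(7.74009 × 1.76715) = 4.61328 m.
The plate makes 13.8° with the vertical, i.e. θ = 90° − 13.8° = 76.2° to the horizontal. Measuring y along the incline from the free-surface line, vertical depth h = y·sinθ with sinθ = 0.971134.
Along the incline, y_c = h_c/sinθ = 4.61328/0.971134 = 4.75041 m.
The centroid is at the centre, 0.75 m below the top of the plate, so the highest point sits at y_top = 4.75041 − 0.75 = 4.00041 m along the incline.

y_top ≈ 4.00 m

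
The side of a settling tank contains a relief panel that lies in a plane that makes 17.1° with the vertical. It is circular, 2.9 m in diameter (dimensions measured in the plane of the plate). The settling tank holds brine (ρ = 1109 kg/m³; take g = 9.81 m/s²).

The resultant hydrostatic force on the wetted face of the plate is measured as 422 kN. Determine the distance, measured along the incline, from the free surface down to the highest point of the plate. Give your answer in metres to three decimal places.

γ = ρg = 1109 × 9.81 / 1000 = 10.87929 kN/m³.
A = π(1.45)² = 6.6052 m².
From F = γ·h_c·A, the centroid depth is h_c = 422/(10.87929 × 6.6052) = 5.87254 m.
The plate makes 17.1° with the vertical, i.e. θ = 90° − 17.1° = 72.9° to the horizontal. Measuring y along the incline from the free-surface line, vertical depth h = y·sinθ with sinθ = 0.955793.
Along the incline, y_c = h_c/sinθ = 5.87254/0.955793 = 6.14415 m.
The centroid is at the centre, 1.45 m below the top of the plate, so the highest point sits at y_top = 6.14415 − 1.45 = 4.69415 m along the incline.

y_top ≈ 4.694 m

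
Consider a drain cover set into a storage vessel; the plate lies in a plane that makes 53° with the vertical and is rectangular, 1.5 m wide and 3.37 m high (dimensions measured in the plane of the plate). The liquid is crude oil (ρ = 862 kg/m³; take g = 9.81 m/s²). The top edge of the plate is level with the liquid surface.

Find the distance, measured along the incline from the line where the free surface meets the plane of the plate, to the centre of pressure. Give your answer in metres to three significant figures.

y_p = 2.25 m

γ = ρg = 862 × 9.81 / 1000 = 8.45622 kN/m³.
The plate makes 53° with the vertical, i.e. θ = 90° − 53° = 37° to the horizontal. Measuring y along the incline from the free-surface line, vertical depth h = y·sinθ with sinθ = 0.601815.
The centroid lies 3.37/2 = 1.685 m below the top edge, so y_c = 1.685 m and h_c = 1.685 × 0.601815 = 1.01406 m.
A = 1.5 × 3.37 = 5.055 m².
Resultant F = γ·h_c·A = 8.45622 × 1.01406 × 5.055 = 43.3472 kN.
I_c = b·h³/12 = 1.5 × 3.37³/12 = 4.78409 m⁴.
Centre of pressure: y_p = y_c + I_c/(y_c·A) = 1.685 + 4.78409/(1.685 × 5.055) = 1.685 + 0.561666 = 2.24667 m along the plane.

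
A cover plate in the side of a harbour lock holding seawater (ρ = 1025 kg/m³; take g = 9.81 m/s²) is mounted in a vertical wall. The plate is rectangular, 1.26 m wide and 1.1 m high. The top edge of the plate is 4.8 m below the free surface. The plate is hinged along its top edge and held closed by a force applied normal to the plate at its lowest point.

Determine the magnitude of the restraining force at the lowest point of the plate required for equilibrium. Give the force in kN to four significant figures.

γ = ρg = 1025 × 9.81 / 1000 = 10.05525 kN/m³.
The centroid lies 1.1/2 = 0.55 m below the top edge, so the centroid depth is h_c = 4.8 + 0.55 = 5.35 m.
A = 1.26 × 1.1 = 1.386 m².
Resultant F = γ·h_c·A = 10.05525 × 5.35 × 1.386 = 74.5607 kN.
I_c = b·h³/12 = 1.26 × 1.1³/12 = 0.139755 m⁴.
Centre of pressure: y_p = y_c + I_c/(y_c·A) = 5.35 + 0.139755/(5.35 × 1.386) = 5.35 + 0.0188474 = 5.36885 m along the plane.
The resultant acts 0.55 + 0.0188474 = 0.568847 m (along the plate) below the hinge at the top edge, so the moment about the hinge is M = F × 0.568847 = 74.5607 × 0.568847 = 42.4136 kN·m.
A normal force at the bottom, 1.1 m from the hinge, must supply this moment: P = 42.4136/1.1 = 38.5578 kN.

P ≈ 38.56 kN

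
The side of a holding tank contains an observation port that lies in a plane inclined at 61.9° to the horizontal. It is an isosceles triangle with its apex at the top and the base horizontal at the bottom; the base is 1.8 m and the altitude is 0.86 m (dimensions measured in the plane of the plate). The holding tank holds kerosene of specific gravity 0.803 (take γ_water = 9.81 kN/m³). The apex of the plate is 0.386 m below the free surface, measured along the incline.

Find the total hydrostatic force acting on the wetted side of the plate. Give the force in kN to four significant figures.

F ≈ 5.160 kN

γ = 0.803 × 9.81 = 7.87743 kN/m³.
Let θ = 61.9° be the plate's angle to the horizontal; measure y along the incline from where the plane meets the free surface. Vertical depth h = y·sinθ with sinθ = 0.882127.
With the apex up, the centroid sits 2h/3 = 2 × 0.86/3 = 0.573333 m below the apex, so y_c = 0.386 + 0.573333 = 0.959333 m and h_c = 0.959333 × 0.882127 = 0.846254 m.
A = ½ × 1.8 × 0.86 = 0.774 m².
Resultant F = γ·h_c·A = 7.87743 × 0.846254 × 0.774 = 5.15972 kN.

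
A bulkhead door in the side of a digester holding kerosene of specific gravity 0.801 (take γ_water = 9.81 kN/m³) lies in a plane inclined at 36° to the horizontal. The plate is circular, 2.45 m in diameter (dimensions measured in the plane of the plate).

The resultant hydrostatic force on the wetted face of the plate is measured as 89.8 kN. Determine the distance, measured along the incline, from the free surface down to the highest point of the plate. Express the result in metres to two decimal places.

γ = 0.801 × 9.81 = 7.85781 kN/m³.
A = π(1.225)² = 4.71435 m².
From F = γ·h_c·A, the centroid depth is h_c = 89.8/(7.85781 × 4.71435) = 2.42411 m.
Let θ = 36° be the plate's angle to the horizontal; measure y along the incline from where the plane meets the free surface. Vertical depth h = y·sinθ with sinθ = 0.587785.
Along the incline, y_c = h_c/sinθ = 2.42411/0.587785 = 4.12414 m.
The centroid is at the centre, 1.225 m below the top of the plate, so the highest point sits at y_top = 4.12414 − 1.225 = 2.89914 m along the incline.

y_top ≈ 2.90 m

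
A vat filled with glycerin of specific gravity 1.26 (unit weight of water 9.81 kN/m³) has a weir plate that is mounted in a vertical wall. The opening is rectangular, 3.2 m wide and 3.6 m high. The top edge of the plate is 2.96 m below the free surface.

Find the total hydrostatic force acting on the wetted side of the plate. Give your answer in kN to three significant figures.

F ≈ 678 kN

γ = 1.26 × 9.81 = 12.3606 kN/m³.
The centroid lies 3.6/2 = 1.8 m below the top edge, so the centroid depth is h_c = 2.96 + 1.8 = 4.76 m.
A = 3.2 × 3.6 = 11.52 m².
Resultant F = γ·h_c·A = 12.3606 × 4.76 × 11.52 = 677.796 kN.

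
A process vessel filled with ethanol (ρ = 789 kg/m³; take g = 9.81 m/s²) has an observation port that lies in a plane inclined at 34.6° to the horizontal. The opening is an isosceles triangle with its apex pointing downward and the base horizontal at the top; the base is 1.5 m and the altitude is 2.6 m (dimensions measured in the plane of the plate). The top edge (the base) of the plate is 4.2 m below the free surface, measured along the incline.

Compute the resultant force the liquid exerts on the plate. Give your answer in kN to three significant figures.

F ≈ 43.4 kN

γ = ρg = 789 × 9.81 / 1000 = 7.74009 kN/m³.
Let θ = 34.6° be the plate's angle to the horizontal; measure y along the incline from where the plane meets the free surface. Vertical depth h = y·sinθ with sinθ = 0.567844.
With the apex down, the centroid sits h/3 = 2.6/3 = 0.866667 m below the base (the top edge), so y_c = 4.2 + 0.866667 = 5.06667 m and h_c = 5.06667 × 0.567844 = 2.87708 m.
A = ½ × 1.5 × 2.6 = 1.95 m².
Resultant F = γ·h_c·A = 7.74009 × 2.87708 × 1.95 = 43.4243 kN.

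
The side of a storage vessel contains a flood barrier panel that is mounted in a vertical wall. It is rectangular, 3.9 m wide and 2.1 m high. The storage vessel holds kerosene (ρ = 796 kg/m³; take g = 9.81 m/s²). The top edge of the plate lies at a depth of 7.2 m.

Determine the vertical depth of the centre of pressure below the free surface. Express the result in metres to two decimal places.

γ = ρg = 796 × 9.81 / 1000 = 7.80876 kN/m³.
The centroid lies 2.1/2 = 1.05 m below the top edge, so the centroid depth is h_c = 7.2 + 1.05 = 8.25 m.
A = 3.9 × 2.1 = 8.19 m².
Resultant F = γ·h_c·A = 7.80876 × 8.25 × 8.19 = 527.618 kN.
I_c = b·h³/12 = 3.9 × 2.1³/12 = 3.00983 m⁴.
Centre of pressure: y_p = y_c + I_c/(y_c·A) = 8.25 + 3.00983/(8.25 × 8.19) = 8.25 + 0.0445455 = 8.29455 m along the plane.

h_p = 8.29 m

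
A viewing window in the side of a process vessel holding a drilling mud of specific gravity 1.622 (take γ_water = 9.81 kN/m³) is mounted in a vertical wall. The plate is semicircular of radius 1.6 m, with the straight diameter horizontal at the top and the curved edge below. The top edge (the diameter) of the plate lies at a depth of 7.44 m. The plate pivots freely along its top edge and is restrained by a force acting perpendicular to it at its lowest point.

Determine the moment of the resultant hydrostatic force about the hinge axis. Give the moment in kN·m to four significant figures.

γ = 1.622 × 9.81 = 15.91182 kN/m³.
The centroid of a semicircle lies 4r/(3π) = 0.679061 m from the diameter, here below the top edge, so the centroid depth is h_c = 7.44 + 0.679061 = 8.11906 m.
A = πr²/2 = π × 1.6²/2 = 4.02124 m².
Resultant F = γ·h_c·A = 15.91182 × 8.11906 × 4.02124 = 519.5 kN.
I_c = (π/8 − 8/(9π))·r⁴ = 0.109757 × 1.6⁴ = 0.719303 m⁴.
Centre of pressure: y_p = y_c + I_c/(y_c·A) = 8.11906 + 0.719303/(8.11906 × 4.02124) = 8.11906 + 0.0220316 = 8.14109 m along the plane.
The resultant acts 0.679061 + 0.0220316 = 0.701093 m (along the plate) below the hinge at the top edge, so the moment about the hinge is M = F × 0.701093 = 519.5 × 0.701093 = 364.218 kN·m.

M ≈ 364.2 kN·m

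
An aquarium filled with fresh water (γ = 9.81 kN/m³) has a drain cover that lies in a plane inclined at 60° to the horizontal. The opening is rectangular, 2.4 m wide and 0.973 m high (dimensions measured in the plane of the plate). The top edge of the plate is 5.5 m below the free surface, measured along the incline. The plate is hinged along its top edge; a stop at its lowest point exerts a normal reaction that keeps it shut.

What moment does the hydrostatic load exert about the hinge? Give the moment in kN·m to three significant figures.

γ = 9.81 kN/m³.
Let θ = 60° be the plate's angle to the horizontal; measure y along the incline from where the plane meets the free surface. Vertical depth h = y·sinθ with sinθ = 0.866025.
The centroid lies 0.973/2 = 0.4865 m below the top edge, so y_c = 5.5 + 0.4865 = 5.9865 m and h_c = 5.9865 × 0.866025 = 5.18446 m.
A = 2.4 × 0.973 = 2.3352 m².
Resultant F = γ·h_c·A = 9.81 × 5.18446 × 2.3352 = 118.767 kN.
I_c = b·h³/12 = 2.4 × 0.973³/12 = 0.184233 m⁴.
Centre of pressure: y_p = y_c + I_c/(y_c·A) = 5.9865 + 0.184233/(5.9865 × 2.3352) = 5.9865 + 0.0131786 = 5.99968 m along the plane.
The resultant acts 0.4865 + 0.0131786 = 0.499679 m (along the plate) below the hinge at the top edge, so the moment about the hinge is M = F × 0.499679 = 118.767 × 0.499679 = 59.3454 kN·m.

M ≈ 59.3 kN·m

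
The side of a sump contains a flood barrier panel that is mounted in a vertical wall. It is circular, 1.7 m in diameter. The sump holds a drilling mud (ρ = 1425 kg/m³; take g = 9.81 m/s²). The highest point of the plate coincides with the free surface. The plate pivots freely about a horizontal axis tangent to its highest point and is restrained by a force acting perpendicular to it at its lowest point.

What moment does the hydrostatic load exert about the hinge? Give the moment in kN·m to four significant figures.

γ = ρg = 1425 × 9.81 / 1000 = 13.97925 kN/m³.
The centroid is at the centre, 0.85 m below the top of the plate, so the centroid depth is h_c = 0.85 m.
A = π(0.85)² = 2.2698 m².
Resultant F = γ·h_c·A = 13.97925 × 0.85 × 2.2698 = 26.9706 kN.
I_c = πr⁴/4 = π × 0.85⁴/4 = 0.409983 m⁴.
Centre of pressure: y_p = y_c + I_c/(y_c·A) = 0.85 + 0.409983/(0.85 × 2.2698) = 0.85 + 0.2125 = 1.0625 m along the plane.
The resultant acts 0.85 + 0.2125 = 1.0625 m (along the plate) below the hinge at the top edge, so the moment about the hinge is M = F × 1.0625 = 26.9706 × 1.0625 = 28.6563 kN·m.

M ≈ 28.66 kN·m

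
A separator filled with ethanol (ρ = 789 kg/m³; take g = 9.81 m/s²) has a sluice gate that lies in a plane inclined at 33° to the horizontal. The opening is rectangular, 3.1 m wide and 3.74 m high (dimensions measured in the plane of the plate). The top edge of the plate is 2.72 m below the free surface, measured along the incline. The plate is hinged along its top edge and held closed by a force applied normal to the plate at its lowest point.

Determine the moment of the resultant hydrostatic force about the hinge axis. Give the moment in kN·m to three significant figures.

M ≈ 476 kN·m

γ = ρg = 789 × 9.81 / 1000 = 7.74009 kN/m³.
Let θ = 33° be the plate's angle to the horizontal; measure y along the incline from where the plane meets the free surface. Vertical depth h = y·sinθ with sinθ = 0.544639.
The centroid lies 3.74/2 = 1.87 m below the top edge, so y_c = 2.72 + 1.87 = 4.59 m and h_c = 4.59 × 0.544639 = 2.49989 m.
A = 3.1 × 3.74 = 11.594 m².
Resultant F = γ·h_c·A = 7.74009 × 2.49989 × 11.594 = 224.337 kN.
I_c = b·h³/12 = 3.1 × 3.74³/12 = 13.5144 m⁴.
Centre of pressure: y_p = y_c + I_c/(y_c·A) = 4.59 + 13.5144/(4.59 × 11.594) = 4.59 + 0.253952 = 4.84395 m along the plane.
The resultant acts 1.87 + 0.253952 = 2.12395 m (along the plate) below the hinge at the top edge, so the moment about the hinge is M = F × 2.12395 = 224.337 × 2.12395 = 476.481 kN·m.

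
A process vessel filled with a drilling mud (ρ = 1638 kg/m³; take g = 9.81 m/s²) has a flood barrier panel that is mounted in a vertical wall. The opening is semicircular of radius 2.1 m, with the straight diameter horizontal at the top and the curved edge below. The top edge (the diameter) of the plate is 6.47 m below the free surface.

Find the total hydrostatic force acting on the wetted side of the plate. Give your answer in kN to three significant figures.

γ = ρg = 1638 × 9.81 / 1000 = 16.06878 kN/m³.
The centroid of a semicircle lies 4r/(3π) = 0.891268 m from the diameter, here below the top edge, so the centroid depth is h_c = 6.47 + 0.891268 = 7.36127 m.
A = πr²/2 = π × 2.1²/2 = 6.92721 m².
Resultant F = γ·h_c·A = 16.06878 × 7.36127 × 6.92721 = 819.396 kN.

F ≈ 819 kN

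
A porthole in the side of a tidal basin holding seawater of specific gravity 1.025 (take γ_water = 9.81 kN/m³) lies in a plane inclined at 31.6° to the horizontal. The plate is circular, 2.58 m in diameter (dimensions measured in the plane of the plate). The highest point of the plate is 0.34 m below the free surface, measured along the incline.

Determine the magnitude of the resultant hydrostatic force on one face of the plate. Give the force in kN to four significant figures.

γ = 1.025 × 9.81 = 10.05525 kN/m³.
Let θ = 31.6° be the plate's angle to the horizontal; measure y along the incline from where the plane meets the free surface. Vertical depth h = y·sinθ with sinθ = 0.523986.
The centroid is at the centre, 1.29 m below the top of the plate, so y_c = 0.34 + 1.29 = 1.63 m and h_c = 1.63 × 0.523986 = 0.854097 m.
A = π(1.29)² = 5.22792 m².
Resultant F = γ·h_c·A = 10.05525 × 0.854097 × 5.22792 = 44.8982 kN.

F ≈ 44.90 kN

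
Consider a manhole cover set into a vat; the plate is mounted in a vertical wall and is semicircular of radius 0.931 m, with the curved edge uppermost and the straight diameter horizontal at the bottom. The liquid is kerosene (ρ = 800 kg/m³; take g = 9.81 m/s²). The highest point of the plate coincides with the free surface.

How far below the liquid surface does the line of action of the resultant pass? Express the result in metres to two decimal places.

γ = ρg = 800 × 9.81 / 1000 = 7.848 kN/m³.
The centroid lies 4r/(3π) = 0.395129 m above the diameter, so r − 4r/(3π) = 0.931 − 0.395129 = 0.535871 m below the topmost point, so the centroid depth is h_c = 0.535871 m.
A = πr²/2 = π × 0.931²/2 = 1.3615 m².
Resultant F = γ·h_c·A = 7.848 × 0.535871 × 1.3615 = 5.72581 kN.
I_c = (π/8 − 8/(9π))·r⁴ = 0.109757 × 0.931⁴ = 0.0824576 m⁴.
Centre of pressure: y_p = y_c + I_c/(y_c·A) = 0.535871 + 0.0824576/(0.535871 × 1.3615) = 0.535871 + 0.113019 = 0.64889 m along the plane.

h_p = 0.65 m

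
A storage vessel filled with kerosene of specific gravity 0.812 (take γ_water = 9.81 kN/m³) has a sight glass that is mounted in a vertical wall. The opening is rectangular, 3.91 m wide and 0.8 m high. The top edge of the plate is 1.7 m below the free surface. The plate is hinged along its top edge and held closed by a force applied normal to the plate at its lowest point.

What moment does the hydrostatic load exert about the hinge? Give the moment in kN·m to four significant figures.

γ = 0.812 × 9.81 = 7.96572 kN/m³.
The centroid lies 0.8/2 = 0.4 m below the top edge, so the centroid depth is h_c = 1.7 + 0.4 = 2.1 m.
A = 3.91 × 0.8 = 3.128 m².
Resultant F = γ·h_c·A = 7.96572 × 2.1 × 3.128 = 52.3252 kN.
I_c = b·h³/12 = 3.91 × 0.8³/12 = 0.166827 m⁴.
Centre of pressure: y_p = y_c + I_c/(y_c·A) = 2.1 + 0.166827/(2.1 × 3.128) = 2.1 + 0.0253969 = 2.1254 m along the plane.
The resultant acts 0.4 + 0.0253969 = 0.425397 m (along the plate) below the hinge at the top edge, so the moment about the hinge is M = F × 0.425397 = 52.3252 × 0.425397 = 22.259 kN·m.

M ≈ 22.26 kN·m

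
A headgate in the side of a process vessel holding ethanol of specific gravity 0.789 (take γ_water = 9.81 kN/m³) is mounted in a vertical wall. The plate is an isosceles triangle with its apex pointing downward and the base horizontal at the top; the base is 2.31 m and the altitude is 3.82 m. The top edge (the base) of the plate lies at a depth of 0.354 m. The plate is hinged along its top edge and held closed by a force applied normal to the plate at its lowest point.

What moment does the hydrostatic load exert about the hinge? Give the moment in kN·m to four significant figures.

γ = 0.789 × 9.81 = 7.74009 kN/m³.
With the apex down, the centroid sits h/3 = 3.82/3 = 1.27333 m below the base (the top edge), so the centroid depth is h_c = 0.354 + 1.27333 = 1.62733 m.
A = ½ × 2.31 × 3.82 = 4.4121 m².
Resultant F = γ·h_c·A = 7.74009 × 1.62733 × 4.4121 = 55.5734 kN.
I_c = b·h³/36 = 2.31 × 3.82³/36 = 3.57684 m⁴.
Centre of pressure: y_p = y_c + I_c/(y_c·A) = 1.62733 + 3.57684/(1.62733 × 4.4121) = 1.62733 + 0.498171 = 2.1255 m along the plane.
The resultant acts 1.27333 + 0.498171 = 1.7715 m (along the plate) below the hinge at the top edge, so the moment about the hinge is M = F × 1.7715 = 55.5734 × 1.7715 = 98.4483 kN·m.

M ≈ 98.45 kN·m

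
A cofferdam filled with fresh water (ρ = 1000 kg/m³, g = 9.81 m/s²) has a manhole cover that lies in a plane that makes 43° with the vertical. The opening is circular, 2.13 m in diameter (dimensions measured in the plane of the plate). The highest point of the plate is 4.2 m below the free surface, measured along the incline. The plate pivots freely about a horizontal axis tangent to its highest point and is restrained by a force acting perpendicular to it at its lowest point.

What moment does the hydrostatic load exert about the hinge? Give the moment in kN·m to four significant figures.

M ≈ 150.6 kN·m

γ = ρg = 1000 × 9.81 = 9810 N/m³ = 9.81 kN/m³.
The plate makes 43° with the vertical, i.e. θ = 90° − 43° = 47° to the horizontal. Measuring y along the incline from the free-surface line, vertical depth h = y·sinθ with sinθ = 0.731354.
The centroid is at the centre, 1.065 m below the top of the plate, so y_c = 4.2 + 1.065 = 5.265 m and h_c = 5.265 × 0.731354 = 3.85058 m.
A = π(1.065)² = 3.56327 m².
Resultant F = γ·h_c·A = 9.81 × 3.85058 × 3.56327 = 134.6 kN.
I_c = πr⁴/4 = π × 1.065⁴/4 = 1.01039 m⁴.
Centre of pressure: y_p = y_c + I_c/(y_c·A) = 5.265 + 1.01039/(5.265 × 3.56327) = 5.265 + 0.053857 = 5.31886 m along the plane.
The resultant acts 1.065 + 0.053857 = 1.11886 m (along the plate) below the hinge at the top edge, so the moment about the hinge is M = F × 1.11886 = 134.6 × 1.11886 = 150.599 kN·m.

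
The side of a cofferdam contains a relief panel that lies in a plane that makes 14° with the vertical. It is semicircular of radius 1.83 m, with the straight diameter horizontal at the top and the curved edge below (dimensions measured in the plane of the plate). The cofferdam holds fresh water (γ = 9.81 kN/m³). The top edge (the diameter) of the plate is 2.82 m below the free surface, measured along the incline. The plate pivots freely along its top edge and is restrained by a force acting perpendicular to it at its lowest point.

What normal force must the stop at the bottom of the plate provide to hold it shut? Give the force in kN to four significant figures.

P ≈ 82.84 kN

γ = 9.81 kN/m³.
The plate makes 14° with the vertical, i.e. θ = 90° − 14° = 76° to the horizontal. Measuring y along the incline from the free-surface line, vertical depth h = y·sinθ with sinθ = 0.970296.
The centroid of a semicircle lies 4r/(3π) = 0.776676 m from the diameter, here below the top edge, so y_c = 2.82 + 0.776676 = 3.59668 m and h_c = 3.59668 × 0.970296 = 3.48984 m.
A = πr²/2 = π × 1.83²/2 = 5.26044 m².
Resultant F = γ·h_c·A = 9.81 × 3.48984 × 5.26044 = 180.093 kN.
I_c = (π/8 − 8/(9π))·r⁴ = 0.109757 × 1.83⁴ = 1.23094 m⁴.
Centre of pressure: y_p = y_c + I_c/(y_c·A) = 3.59668 + 1.23094/(3.59668 × 5.26044) = 3.59668 + 0.0650598 = 3.66174 m along the plane.
The resultant acts 0.776676 + 0.0650598 = 0.841736 m (along the plate) below the hinge at the top edge, so the moment about the hinge is M = F × 0.841736 = 180.093 × 0.841736 = 151.591 kN·m.
A normal force at the bottom, 1.83 m from the hinge, must supply this moment: P = 151.591/1.83 = 82.8366 kN.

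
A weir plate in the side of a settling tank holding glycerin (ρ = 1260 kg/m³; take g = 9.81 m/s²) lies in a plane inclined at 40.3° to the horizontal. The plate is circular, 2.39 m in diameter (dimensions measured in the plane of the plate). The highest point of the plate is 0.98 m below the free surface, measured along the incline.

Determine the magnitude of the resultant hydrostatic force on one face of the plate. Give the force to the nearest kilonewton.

F ≈ 78 kN

γ = ρg = 1260 × 9.81 / 1000 = 12.3606 kN/m³.
Let θ = 40.3° be the plate's angle to the horizontal; measure y along the incline from where the plane meets the free surface. Vertical depth h = y·sinθ with sinθ = 0.646790.
The centroid is at the centre, 1.195 m below the top of the plate, so y_c = 0.98 + 1.195 = 2.175 m and h_c = 2.175 × 0.646790 = 1.40677 m.
A = π(1.195)² = 4.48627 m².
Resultant F = γ·h_c·A = 12.3606 × 1.40677 × 4.48627 = 78.0096 kN.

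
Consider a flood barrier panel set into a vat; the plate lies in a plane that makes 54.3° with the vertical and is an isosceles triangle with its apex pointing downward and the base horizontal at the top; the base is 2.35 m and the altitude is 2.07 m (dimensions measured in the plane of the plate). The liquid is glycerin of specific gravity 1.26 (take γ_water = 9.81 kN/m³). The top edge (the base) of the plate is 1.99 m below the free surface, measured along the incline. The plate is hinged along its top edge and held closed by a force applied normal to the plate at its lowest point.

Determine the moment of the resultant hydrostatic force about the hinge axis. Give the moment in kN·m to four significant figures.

M ≈ 36.62 kN·m

γ = 1.26 × 9.81 = 12.3606 kN/m³.
The plate makes 54.3° with the vertical, i.e. θ = 90° − 54.3° = 35.7° to the horizontal. Measuring y along the incline from the free-surface line, vertical depth h = y·sinθ with sinθ = 0.583541.
With the apex down, the centroid sits h/3 = 2.07/3 = 0.69 m below the base (the top edge), so y_c = 1.99 + 0.69 = 2.68 m and h_c = 2.68 × 0.583541 = 1.56389 m.
A = ½ × 2.35 × 2.07 = 2.43225 m².
Resultant F = γ·h_c·A = 12.3606 × 1.56389 × 2.43225 = 47.0169 kN.
I_c = b·h³/36 = 2.35 × 2.07³/36 = 0.578997 m⁴.
Centre of pressure: y_p = y_c + I_c/(y_c·A) = 2.68 + 0.578997/(2.68 × 2.43225) = 2.68 + 0.0888246 = 2.76882 m along the plane.
The resultant acts 0.69 + 0.0888246 = 0.778825 m (along the plate) below the hinge at the top edge, so the moment about the hinge is M = F × 0.778825 = 47.0169 × 0.778825 = 36.6179 kN·m.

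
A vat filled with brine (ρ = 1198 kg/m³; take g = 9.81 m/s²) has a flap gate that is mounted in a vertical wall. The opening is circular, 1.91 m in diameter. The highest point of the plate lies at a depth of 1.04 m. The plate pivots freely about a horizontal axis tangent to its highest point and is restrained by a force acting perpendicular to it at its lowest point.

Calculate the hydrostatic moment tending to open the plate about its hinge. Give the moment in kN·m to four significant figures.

γ = ρg = 1198 × 9.81 / 1000 = 11.75238 kN/m³.
The centroid is at the centre, 0.955 m below the top of the plate, so the centroid depth is h_c = 1.04 + 0.955 = 1.995 m.
A = π(0.955)² = 2.86521 m².
Resultant F = γ·h_c·A = 11.75238 × 1.995 × 2.86521 = 67.1777 kN.
I_c = πr⁴/4 = π × 0.955⁴/4 = 0.653286 m⁴.
Centre of pressure: y_p = y_c + I_c/(y_c·A) = 1.995 + 0.653286/(1.995 × 2.86521) = 1.995 + 0.114289 = 2.10929 m along the plane.
The resultant acts 0.955 + 0.114289 = 1.06929 m (along the plate) below the hinge at the top edge, so the moment about the hinge is M = F × 1.06929 = 67.1777 × 1.06929 = 71.8324 kN·m.

M ≈ 71.83 kN·m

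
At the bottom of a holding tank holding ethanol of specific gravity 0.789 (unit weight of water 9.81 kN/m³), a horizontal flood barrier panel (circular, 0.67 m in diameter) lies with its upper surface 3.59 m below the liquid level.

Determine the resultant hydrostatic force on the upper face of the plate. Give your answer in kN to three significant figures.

F ≈ 9.80 kN

γ = 0.789 × 9.81 = 7.74009 kN/m³.
The plate is horizontal, so pressure is uniform at p = γ·h = 7.74009 × 3.59 = 27.7869 kN/m².
A = π(0.335)² = 0.352565 m².
F = p·A = 27.7869 × 0.352565 = 9.79669 kN.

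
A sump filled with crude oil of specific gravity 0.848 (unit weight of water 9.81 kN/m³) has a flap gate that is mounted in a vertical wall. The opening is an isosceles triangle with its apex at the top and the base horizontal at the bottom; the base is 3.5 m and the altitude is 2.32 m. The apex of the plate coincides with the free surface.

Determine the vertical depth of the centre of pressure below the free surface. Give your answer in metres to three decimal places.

h_p = 1.740 m

γ = 0.848 × 9.81 = 8.31888 kN/m³.
With the apex up, the centroid sits 2h/3 = 2 × 2.32/3 = 1.54667 m below the apex, so the centroid depth is h_c = 1.54667 m.
A = ½ × 3.5 × 2.32 = 4.06 m².
Resultant F = γ·h_c·A = 8.31888 × 1.54667 × 4.06 = 52.2382 kN.
I_c = b·h³/36 = 3.5 × 2.32³/36 = 1.21403 m⁴.
Centre of pressure: y_p = y_c + I_c/(y_c·A) = 1.54667 + 1.21403/(1.54667 × 4.06) = 1.54667 + 0.193333 = 1.74 m along the plane.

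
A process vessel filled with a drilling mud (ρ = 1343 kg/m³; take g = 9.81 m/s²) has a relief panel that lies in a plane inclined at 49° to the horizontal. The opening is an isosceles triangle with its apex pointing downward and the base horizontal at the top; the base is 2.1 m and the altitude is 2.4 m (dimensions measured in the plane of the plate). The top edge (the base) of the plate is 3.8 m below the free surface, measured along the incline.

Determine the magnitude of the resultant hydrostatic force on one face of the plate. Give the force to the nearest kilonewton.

F ≈ 115 kN

γ = ρg = 1343 × 9.81 / 1000 = 13.17483 kN/m³.
Let θ = 49° be the plate's angle to the horizontal; measure y along the incline from where the plane meets the free surface. Vertical depth h = y·sinθ with sinθ = 0.754710.
With the apex down, the centroid sits h/3 = 2.4/3 = 0.8 m below the base (the top edge), so y_c = 3.8 + 0.8 = 4.6 m and h_c = 4.6 × 0.754710 = 3.47167 m.
A = ½ × 2.1 × 2.4 = 2.52 m².
Resultant F = γ·h_c·A = 13.17483 × 3.47167 × 2.52 = 115.261 kN.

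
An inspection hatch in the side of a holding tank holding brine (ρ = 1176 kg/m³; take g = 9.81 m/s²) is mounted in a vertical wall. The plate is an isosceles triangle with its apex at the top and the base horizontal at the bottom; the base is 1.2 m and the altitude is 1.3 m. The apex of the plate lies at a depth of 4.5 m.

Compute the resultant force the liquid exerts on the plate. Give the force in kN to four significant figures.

γ = ρg = 1176 × 9.81 / 1000 = 11.53656 kN/m³.
With the apex up, the centroid sits 2h/3 = 2 × 1.3/3 = 0.866667 m below the apex, so the centroid depth is h_c = 4.5 + 0.866667 = 5.36667 m.
A = ½ × 1.2 × 1.3 = 0.78 m².
Resultant F = γ·h_c·A = 11.53656 × 5.36667 × 0.78 = 48.2921 kN.

F ≈ 48.29 kN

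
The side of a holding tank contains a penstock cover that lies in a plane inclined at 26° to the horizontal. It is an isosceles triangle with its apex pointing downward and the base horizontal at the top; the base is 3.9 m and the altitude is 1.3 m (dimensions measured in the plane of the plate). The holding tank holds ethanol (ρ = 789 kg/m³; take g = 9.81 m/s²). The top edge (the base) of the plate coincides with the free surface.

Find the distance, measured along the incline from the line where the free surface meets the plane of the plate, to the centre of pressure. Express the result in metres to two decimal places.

γ = ρg = 789 × 9.81 / 1000 = 7.74009 kN/m³.
Let θ = 26° be the plate's angle to the horizontal; measure y along the incline from where the plane meets the free surface. Vertical depth h = y·sinθ with sinθ = 0.438371.
With the apex down, the centroid sits h/3 = 1.3/3 = 0.433333 m below the base (the top edge), so y_c = 0.433333 m and h_c = 0.433333 × 0.438371 = 0.189961 m.
A = ½ × 3.9 × 1.3 = 2.535 m².
Resultant F = γ·h_c·A = 7.74009 × 0.189961 × 2.535 = 3.72725 kN.
I_c = b·h³/36 = 3.9 × 1.3³/36 = 0.238008 m⁴.
Centre of pressure: y_p = y_c + I_c/(y_c·A) = 0.433333 + 0.238008/(0.433333 × 2.535) = 0.433333 + 0.216667 = 0.65 m along the plane.

y_p = 0.65 m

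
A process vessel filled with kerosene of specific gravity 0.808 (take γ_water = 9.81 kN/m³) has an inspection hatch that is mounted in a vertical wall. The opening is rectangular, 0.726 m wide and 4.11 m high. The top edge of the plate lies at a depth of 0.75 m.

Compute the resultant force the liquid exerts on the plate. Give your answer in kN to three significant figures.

F ≈ 66.3 kN

γ = 0.808 × 9.81 = 7.92648 kN/m³.
The centroid lies 4.11/2 = 2.055 m below the top edge, so the centroid depth is h_c = 0.75 + 2.055 = 2.805 m.
A = 0.726 × 4.11 = 2.98386 m².
Resultant F = γ·h_c·A = 7.92648 × 2.805 × 2.98386 = 66.3425 kN.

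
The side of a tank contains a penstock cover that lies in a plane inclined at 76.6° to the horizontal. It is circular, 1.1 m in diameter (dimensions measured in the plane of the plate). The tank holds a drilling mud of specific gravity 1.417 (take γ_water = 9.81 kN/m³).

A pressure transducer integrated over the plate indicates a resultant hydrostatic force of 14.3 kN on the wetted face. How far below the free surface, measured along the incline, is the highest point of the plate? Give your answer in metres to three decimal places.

y_top ≈ 0.563 m

γ = 1.417 × 9.81 = 13.90077 kN/m³.
A = π(0.55)² = 0.950332 m².
From F = γ·h_c·A, the centroid depth is h_c = 14.3/(13.90077 × 0.950332) = 1.08248 m.
Let θ = 76.6° be the plate's angle to the horizontal; measure y along the incline from where the plane meets the free surface. Vertical depth h = y·sinθ with sinθ = 0.972776.
Along the incline, y_c = h_c/sinθ = 1.08248/0.972776 = 1.11277 m.
The centroid is at the centre, 0.55 m below the top of the plate, so the highest point sits at y_top = 1.11277 − 0.55 = 0.56277 m along the incline.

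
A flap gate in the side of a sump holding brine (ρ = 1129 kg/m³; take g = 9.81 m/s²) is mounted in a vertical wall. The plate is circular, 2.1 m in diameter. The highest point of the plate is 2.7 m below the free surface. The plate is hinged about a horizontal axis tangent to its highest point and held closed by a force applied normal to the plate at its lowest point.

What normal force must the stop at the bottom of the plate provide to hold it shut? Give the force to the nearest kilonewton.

γ = ρg = 1129 × 9.81 / 1000 = 11.07549 kN/m³.
The centroid is at the centre, 1.05 m below the top of the plate, so the centroid depth is h_c = 2.7 + 1.05 = 3.75 m.
A = π(1.05)² = 3.46361 m².
Resultant F = γ·h_c·A = 11.07549 × 3.75 × 3.46361 = 143.854 kN.
I_c = πr⁴/4 = π × 1.05⁴/4 = 0.954656 m⁴.
Centre of pressure: y_p = y_c + I_c/(y_c·A) = 3.75 + 0.954656/(3.75 × 3.46361) = 3.75 + 0.0734999 = 3.8235 m along the plane.
The resultant acts 1.05 + 0.0734999 = 1.1235 m (along the plate) below the hinge at the top edge, so the moment about the hinge is M = F × 1.1235 = 143.854 × 1.1235 = 161.62 kN·m.
A normal force at the bottom, 2.1 m from the hinge, must supply this moment: P = 161.62/2.1 = 76.9619 kN.

P ≈ 77 kN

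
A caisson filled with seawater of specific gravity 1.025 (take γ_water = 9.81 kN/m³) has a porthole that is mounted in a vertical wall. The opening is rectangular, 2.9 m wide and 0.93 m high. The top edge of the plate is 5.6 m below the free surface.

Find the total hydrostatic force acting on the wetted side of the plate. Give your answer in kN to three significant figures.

γ = 1.025 × 9.81 = 10.05525 kN/m³.
The centroid lies 0.93/2 = 0.465 m below the top edge, so the centroid depth is h_c = 5.6 + 0.465 = 6.065 m.
A = 2.9 × 0.93 = 2.697 m².
Resultant F = γ·h_c·A = 10.05525 × 6.065 × 2.697 = 164.477 kN.

F ≈ 164 kN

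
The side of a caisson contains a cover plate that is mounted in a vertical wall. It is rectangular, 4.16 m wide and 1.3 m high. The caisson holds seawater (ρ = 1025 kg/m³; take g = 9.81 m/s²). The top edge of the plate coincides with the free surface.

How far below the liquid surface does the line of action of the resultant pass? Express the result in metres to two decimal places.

h_p = 0.87 m

γ = ρg = 1025 × 9.81 / 1000 = 10.05525 kN/m³.
The centroid lies 1.3/2 = 0.65 m below the top edge, so the centroid depth is h_c = 0.65 m.
A = 4.16 × 1.3 = 5.408 m².
Resultant F = γ·h_c·A = 10.05525 × 0.65 × 5.408 = 35.3462 kN.
I_c = b·h³/12 = 4.16 × 1.3³/12 = 0.761627 m⁴.
Centre of pressure: y_p = y_c + I_c/(y_c·A) = 0.65 + 0.761627/(0.65 × 5.408) = 0.65 + 0.216667 = 0.866667 m along the plane.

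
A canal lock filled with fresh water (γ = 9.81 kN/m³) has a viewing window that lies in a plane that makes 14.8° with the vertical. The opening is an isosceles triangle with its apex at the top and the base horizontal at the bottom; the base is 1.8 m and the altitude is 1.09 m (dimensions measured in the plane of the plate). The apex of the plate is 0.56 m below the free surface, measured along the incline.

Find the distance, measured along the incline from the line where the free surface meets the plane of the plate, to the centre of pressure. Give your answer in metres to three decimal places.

y_p = 1.338 m

γ = 9.81 kN/m³.
The plate makes 14.8° with the vertical, i.e. θ = 90° − 14.8° = 75.2° to the horizontal. Measuring y along the incline from the free-surface line, vertical depth h = y·sinθ with sinθ = 0.966823.
With the apex up, the centroid sits 2h/3 = 2 × 1.09/3 = 0.726667 m below the apex, so y_c = 0.56 + 0.726667 = 1.28667 m and h_c = 1.28667 × 0.966823 = 1.24398 m.
A = ½ × 1.8 × 1.09 = 0.981 m².
Resultant F = γ·h_c·A = 9.81 × 1.24398 × 0.981 = 11.9716 kN.
I_c = b·h³/36 = 1.8 × 1.09³/36 = 0.0647515 m⁴.
Centre of pressure: y_p = y_c + I_c/(y_c·A) = 1.28667 + 0.0647515/(1.28667 × 0.981) = 1.28667 + 0.0512996 = 1.33797 m along the plane.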